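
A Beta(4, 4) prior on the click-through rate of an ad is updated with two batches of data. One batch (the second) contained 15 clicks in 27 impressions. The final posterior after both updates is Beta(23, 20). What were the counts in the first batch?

Because Beta–binomial updating is additive in the counts, the combined data contributed (α_post−α_prior, β_post−β_prior) successes and failures.
Total across both batches: 23−4=19 clicks, 20−4=16 non-clicks.
Subtract the second batch: 19−15=4 clicks and 16−12=4 non-clicks.

4 clicks and 4 non-clicks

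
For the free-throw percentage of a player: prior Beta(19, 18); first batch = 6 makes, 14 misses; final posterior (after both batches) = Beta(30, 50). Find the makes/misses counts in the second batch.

Sequential conjugate updates are equivalent to a single update on the pooled data, so total successes = posterior α − prior α and total failures = posterior β − prior β.
Total across both batches: 30−19=11 makes, 50−18=32 misses.
Subtract the first batch: 11−6=5 makes and 32−14=18 misses.

5 makes and 18 misses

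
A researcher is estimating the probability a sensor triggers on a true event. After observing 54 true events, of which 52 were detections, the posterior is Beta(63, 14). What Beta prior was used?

Beta(11, 12)

A Beta(a, b) prior with s successes and f failures in binomial data gives a Beta(a+s, b+f) posterior.
Subtract the data counts: 63−52=11, 14−2=12.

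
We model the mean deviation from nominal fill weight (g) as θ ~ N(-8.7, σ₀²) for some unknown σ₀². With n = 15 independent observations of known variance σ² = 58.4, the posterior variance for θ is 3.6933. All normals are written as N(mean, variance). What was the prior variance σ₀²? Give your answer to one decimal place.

For the Normal–Normal model with known σ², precisions add: τ_n = τ₀ + n/σ².
So 1/σ₀² = 1/3.6933 − 15/58.4 = 0.270761 − 0.256849 = 0.013912.
Hence σ₀² = 1/0.013912 ≈ 71.9.

σ₀² = 71.9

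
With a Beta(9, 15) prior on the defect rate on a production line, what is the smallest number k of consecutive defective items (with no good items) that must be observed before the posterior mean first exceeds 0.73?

k = 32

After k defective items and 0 good items the posterior is Beta(9+k, 15), with mean (9+k)/(9+15+k).
Set (9+k)/(24+k) > 0.73 and solve: k > (0.73·24 − 9)/(1 − 0.73) = 31.556.
The smallest integer exceeding 31.556 is 32.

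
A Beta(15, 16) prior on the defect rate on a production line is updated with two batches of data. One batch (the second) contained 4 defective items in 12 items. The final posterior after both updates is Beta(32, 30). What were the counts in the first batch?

13 defective items and 6 good items

Because Beta–binomial updating is additive in the counts, the combined data contributed (α_post−α_prior, β_post−β_prior) successes and failures.
Total across both batches: 32−15=17 defective items, 30−16=14 good items.
Subtract the second batch: 17−4=13 defective items and 14−8=6 good items.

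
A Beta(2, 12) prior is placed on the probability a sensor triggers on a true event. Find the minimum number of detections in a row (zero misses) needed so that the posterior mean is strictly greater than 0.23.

After k detections and 0 misses the posterior is Beta(2+k, 12), with mean (2+k)/(2+12+k).
Set (2+k)/(14+k) > 0.23 and solve: k > (0.23·14 − 2)/(1 − 0.23) = 1.584.
The smallest integer exceeding 1.584 is 2.

k = 2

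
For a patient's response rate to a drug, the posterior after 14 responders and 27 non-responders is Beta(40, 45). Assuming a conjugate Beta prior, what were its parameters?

Under Beta–binomial conjugacy the posterior parameters are (a+s, b+f).
Subtract the data counts: 40−14=26, 45−27=18.

Beta(26, 18)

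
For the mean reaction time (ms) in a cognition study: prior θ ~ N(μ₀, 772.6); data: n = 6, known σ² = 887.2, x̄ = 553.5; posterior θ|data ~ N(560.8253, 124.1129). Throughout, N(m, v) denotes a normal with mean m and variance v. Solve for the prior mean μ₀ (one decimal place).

The posterior mean is a precision-weighted average: μ_n = (τ₀μ₀ + τ_data·x̄)/(τ₀+τ_data), with τ₀=1/σ₀² and τ_data=n/σ².
Here τ₀ = 1/772.6 = 0.001294 and τ_data = 6/887.2 = 0.006763, so τ_n = 0.008057.
Rearranging for μ₀: μ₀ = (μ_n·τ_n − τ_data·x̄)/τ₀ = (560.8253·0.008057 − 0.006763·553.5) / 0.001294 = 0.775249/0.001294 ≈ 599.1.

μ₀ = 599.1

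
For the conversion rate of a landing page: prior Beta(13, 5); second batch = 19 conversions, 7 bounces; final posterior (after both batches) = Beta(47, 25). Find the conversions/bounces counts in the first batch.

Sequential conjugate updates are equivalent to a single update on the pooled data, so total successes = posterior α − prior α and total failures = posterior β − prior β.
Total across both batches: 47−13=34 conversions, 25−5=20 bounces.
Subtract the second batch: 34−19=15 conversions and 20−7=13 bounces.

15 conversions and 13 bounces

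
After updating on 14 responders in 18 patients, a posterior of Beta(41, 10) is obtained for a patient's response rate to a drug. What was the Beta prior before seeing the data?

Under Beta–binomial conjugacy the posterior parameters are (α+s, β+f).
Subtract the data counts: 41−14=27, 10−4=6.

Beta(27, 6)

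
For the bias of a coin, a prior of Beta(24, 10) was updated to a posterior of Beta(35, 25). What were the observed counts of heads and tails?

A Beta(α, β) prior with s successes and f failures in binomial data gives a Beta(α+s, β+f) posterior.
Match parameters: s=35−24=11, f=25−10=15.

11 heads and 15 tails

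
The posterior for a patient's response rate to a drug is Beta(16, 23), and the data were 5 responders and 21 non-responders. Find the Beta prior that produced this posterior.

Beta is conjugate to the binomial likelihood: posterior = Beta(a+s, b+f).
So a = 16 − 5 = 11 and b = 23 − 21 = 2.

Beta(11, 2)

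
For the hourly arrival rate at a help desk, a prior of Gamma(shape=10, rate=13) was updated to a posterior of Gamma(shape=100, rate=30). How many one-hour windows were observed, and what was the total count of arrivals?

A Gamma(α, β) prior (rate parametrization) on a Poisson rate with n observations summing to S gives posterior Gamma(α+S, β+n).
Matching: Σxᵢ = 100 − 10 = 90 and n = 30 − 13 = 17.

n = 17 one-hour windows with total 90 arrivals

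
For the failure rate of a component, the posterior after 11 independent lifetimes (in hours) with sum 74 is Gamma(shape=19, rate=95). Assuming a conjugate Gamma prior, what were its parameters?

For an exponential likelihood with a Gamma(α, β) prior on the rate, n observations with total T give posterior Gamma(α+n, β+T).
So α = 19 − 11 = 8 and β = 95 − 74 = 21.

Gamma(shape=8, rate=21)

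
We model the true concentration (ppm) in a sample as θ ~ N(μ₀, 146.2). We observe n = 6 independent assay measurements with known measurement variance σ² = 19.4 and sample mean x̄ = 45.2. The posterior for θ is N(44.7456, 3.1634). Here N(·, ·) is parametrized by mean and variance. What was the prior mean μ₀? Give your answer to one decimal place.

μ₀ = 24.2

With known observation variance, the Normal–Normal posterior has precision τ_n = τ₀ + n/σ² and mean μ_n = (τ₀μ₀ + (n/σ²)x̄)/τ_n.
Here τ₀ = 1/146.2 = 0.006840 and τ_data = 6/19.4 = 0.309278, so τ_n = 0.316118.
Rearranging for μ₀: μ₀ = (μ_n·τ_n − τ_data·x̄)/τ₀ = (44.7456·0.316118 − 0.309278·45.2) / 0.006840 = 0.165524/0.006840 ≈ 24.2.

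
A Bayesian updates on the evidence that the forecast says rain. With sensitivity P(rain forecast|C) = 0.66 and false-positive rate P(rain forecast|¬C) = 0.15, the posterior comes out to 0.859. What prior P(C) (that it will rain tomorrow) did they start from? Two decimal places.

P(C) = 0.58

In odds form, posterior odds = prior odds × likelihood ratio, so prior odds = posterior odds ÷ LR.
Posterior odds = 0.859/(1−0.859) = 6.0922. LR = 0.66/0.15 = 4.4000.
Prior odds = 6.0922/4.4000 = 1.3846, so P(C) = 1.3846/(1+1.3846) ≈ 0.58.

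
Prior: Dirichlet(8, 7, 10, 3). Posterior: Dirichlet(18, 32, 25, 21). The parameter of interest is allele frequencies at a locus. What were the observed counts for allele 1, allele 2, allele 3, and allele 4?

For a Dirichlet(α) prior with multinomial counts c, the posterior is Dirichlet(α + c) componentwise.
Counts are posterior − prior componentwise: 18−8=10, 32−7=25, 25−10=15, 21−3=18.

counts (10, 25, 15, 18)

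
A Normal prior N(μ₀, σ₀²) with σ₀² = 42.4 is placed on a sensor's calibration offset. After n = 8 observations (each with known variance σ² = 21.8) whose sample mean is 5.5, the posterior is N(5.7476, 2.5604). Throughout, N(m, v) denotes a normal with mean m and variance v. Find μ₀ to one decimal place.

μ₀ = 9.6

The posterior mean is a precision-weighted average: μ_n = (τ₀μ₀ + τ_data·x̄)/(τ₀+τ_data), with τ₀=1/σ₀² and τ_data=n/σ².
Here τ₀ = 1/42.4 = 0.023585 and τ_data = 8/21.8 = 0.366972, so τ_n = 0.390557.
Rearranging for μ₀: μ₀ = (μ_n·τ_n − τ_data·x̄)/τ₀ = (5.7476·0.390557 − 0.366972·5.5) / 0.023585 = 0.226419/0.023585 ≈ 9.6.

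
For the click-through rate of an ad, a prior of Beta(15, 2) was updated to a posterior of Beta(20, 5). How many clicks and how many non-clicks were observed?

5 clicks and 3 non-clicks

Under Beta–binomial conjugacy the posterior parameters are (α+s, β+f).
So s = 20 − 15 = 5 and f = 5 − 2 = 3.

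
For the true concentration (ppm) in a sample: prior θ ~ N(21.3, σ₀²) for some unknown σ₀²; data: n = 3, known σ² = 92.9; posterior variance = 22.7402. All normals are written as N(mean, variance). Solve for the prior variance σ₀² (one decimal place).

σ₀² = 85.6

For the Normal–Normal model with known σ², precisions add: τ_n = τ₀ + n/σ².
So 1/σ₀² = 1/22.7402 − 3/92.9 = 0.043975 − 0.032293 = 0.011682.
Hence σ₀² = 1/0.011682 ≈ 85.6.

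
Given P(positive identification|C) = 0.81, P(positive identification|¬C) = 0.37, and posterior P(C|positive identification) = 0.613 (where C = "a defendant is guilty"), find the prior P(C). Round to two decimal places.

P(C) = 0.42

In odds form, posterior odds = prior odds × likelihood ratio, so prior odds = posterior odds ÷ LR.
Posterior odds = 0.613/(1−0.613) = 1.5840. LR = 0.81/0.37 = 2.1892.
Prior odds = 1.5840/2.1892 = 0.7236, so P(C) = 0.7236/(1+0.7236) ≈ 0.42.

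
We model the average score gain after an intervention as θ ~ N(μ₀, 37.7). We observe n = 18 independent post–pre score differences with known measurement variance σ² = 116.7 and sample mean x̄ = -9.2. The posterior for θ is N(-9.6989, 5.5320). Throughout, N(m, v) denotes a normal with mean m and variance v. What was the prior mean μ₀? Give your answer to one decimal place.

The posterior mean is a precision-weighted average: μ_n = (τ₀μ₀ + τ_data·x̄)/(τ₀+τ_data), with τ₀=1/σ₀² and τ_data=n/σ².
Here τ₀ = 1/37.7 = 0.026525 and τ_data = 18/116.7 = 0.154242, so τ_n = 0.180767.
Rearranging for μ₀: μ₀ = (μ_n·τ_n − τ_data·x̄)/τ₀ = (-9.6989·0.180767 − 0.154242·-9.2) / 0.026525 = -0.334215/0.026525 ≈ -12.6.

μ₀ = -12.6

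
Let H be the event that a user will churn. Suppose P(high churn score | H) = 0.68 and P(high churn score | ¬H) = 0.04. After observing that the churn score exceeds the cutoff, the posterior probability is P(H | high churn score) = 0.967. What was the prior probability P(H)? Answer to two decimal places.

P(H) = 0.63

In odds form, posterior odds = prior odds × likelihood ratio, so prior odds = posterior odds ÷ LR.
Posterior odds = 0.967/(1−0.967) = 29.3030. LR = 0.68/0.04 = 17.0000.
Prior odds = 29.3030/17.0000 = 1.7237, so P(H) = 1.7237/(1+1.7237) ≈ 0.63.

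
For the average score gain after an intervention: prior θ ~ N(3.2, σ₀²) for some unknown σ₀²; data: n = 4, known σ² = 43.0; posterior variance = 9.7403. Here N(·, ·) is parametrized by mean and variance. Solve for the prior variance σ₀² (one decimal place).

For the Normal–Normal model with known σ², precisions add: τ_n = τ₀ + n/σ².
So 1/σ₀² = 1/9.7403 − 4/43.0 = 0.102666 − 0.093023 = 0.009643.
Hence σ₀² = 1/0.009643 ≈ 103.7.

σ₀² = 103.7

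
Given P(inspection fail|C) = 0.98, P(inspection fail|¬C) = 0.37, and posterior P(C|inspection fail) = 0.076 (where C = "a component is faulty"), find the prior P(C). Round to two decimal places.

In odds form, posterior odds = prior odds × likelihood ratio, so prior odds = posterior odds ÷ LR.
Posterior odds = 0.076/(1−0.076) = 0.0823. LR = 0.98/0.37 = 2.6486.
Prior odds = 0.0823/2.6486 = 0.0311, so P(C) = 0.0311/(1+0.0311) ≈ 0.03.

P(C) = 0.03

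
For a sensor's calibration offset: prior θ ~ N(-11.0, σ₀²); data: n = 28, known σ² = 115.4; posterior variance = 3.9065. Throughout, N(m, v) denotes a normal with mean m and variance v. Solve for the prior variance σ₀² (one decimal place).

σ₀² = 74.9

Posterior precision equals prior precision plus data precision: 1/σ_n² = 1/σ₀² + n/σ².
So 1/σ₀² = 1/3.9065 − 28/115.4 = 0.255984 − 0.242634 = 0.013350.
Hence σ₀² = 1/0.013350 ≈ 74.9.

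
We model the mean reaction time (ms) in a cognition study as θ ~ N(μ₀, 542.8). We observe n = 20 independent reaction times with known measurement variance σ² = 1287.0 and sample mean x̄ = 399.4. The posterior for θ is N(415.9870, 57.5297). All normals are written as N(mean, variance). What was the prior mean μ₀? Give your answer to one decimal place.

μ₀ = 555.9

With known observation variance, the Normal–Normal posterior has precision τ_n = τ₀ + n/σ² and mean μ_n = (τ₀μ₀ + (n/σ²)x̄)/τ_n.
Here τ₀ = 1/542.8 = 0.001842 and τ_data = 20/1287.0 = 0.015540, so τ_n = 0.017382.
Rearranging for μ₀: μ₀ = (μ_n·τ_n − τ_data·x̄)/τ₀ = (415.9870·0.017382 − 0.015540·399.4) / 0.001842 = 1.024010/0.001842 ≈ 555.9.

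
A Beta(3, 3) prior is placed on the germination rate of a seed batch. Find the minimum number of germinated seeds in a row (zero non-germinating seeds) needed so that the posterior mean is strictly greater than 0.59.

After k germinated seeds and 0 non-germinating seeds the posterior is Beta(3+k, 3), with mean (3+k)/(3+3+k).
Set (3+k)/(6+k) > 0.59 and solve: k > (0.59·6 − 3)/(1 − 0.59) = 1.317.
The smallest integer exceeding 1.317 is 2.

k = 2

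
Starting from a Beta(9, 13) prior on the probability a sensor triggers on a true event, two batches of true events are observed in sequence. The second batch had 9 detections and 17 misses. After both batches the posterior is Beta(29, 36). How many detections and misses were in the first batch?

Sequential conjugate updates are equivalent to a single update on the pooled data, so total successes = posterior α − prior α and total failures = posterior β − prior β.
Total across both batches: 29−9=20 detections, 36−13=23 misses.
Subtract the second batch: 20−9=11 detections and 23−17=6 misses.

11 detections and 6 misses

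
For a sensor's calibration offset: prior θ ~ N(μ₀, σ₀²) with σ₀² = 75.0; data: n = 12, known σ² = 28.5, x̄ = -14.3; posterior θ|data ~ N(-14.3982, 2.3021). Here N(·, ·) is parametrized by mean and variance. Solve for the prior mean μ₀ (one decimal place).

μ₀ = -17.5

With known observation variance, the Normal–Normal posterior has precision τ_n = τ₀ + n/σ² and mean μ_n = (τ₀μ₀ + (n/σ²)x̄)/τ_n.
Here τ₀ = 1/75.0 = 0.013333 and τ_data = 12/28.5 = 0.421053, so τ_n = 0.434386.
Rearranging for μ₀: μ₀ = (μ_n·τ_n − τ_data·x̄)/τ₀ = (-14.3982·0.434386 − 0.421053·-14.3) / 0.013333 = -0.233319/0.013333 ≈ -17.5.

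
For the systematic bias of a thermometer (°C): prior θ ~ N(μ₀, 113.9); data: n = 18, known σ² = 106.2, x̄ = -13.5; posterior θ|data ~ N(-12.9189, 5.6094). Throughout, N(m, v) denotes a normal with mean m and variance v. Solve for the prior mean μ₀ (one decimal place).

With known observation variance, the Normal–Normal posterior has precision τ_n = τ₀ + n/σ² and mean μ_n = (τ₀μ₀ + (n/σ²)x̄)/τ_n.
Here τ₀ = 1/113.9 = 0.008780 and τ_data = 18/106.2 = 0.169492, so τ_n = 0.178272.
Rearranging for μ₀: μ₀ = (μ_n·τ_n − τ_data·x̄)/τ₀ = (-12.9189·0.178272 − 0.169492·-13.5) / 0.008780 = -0.014936/0.008780 ≈ -1.7.

μ₀ = -1.7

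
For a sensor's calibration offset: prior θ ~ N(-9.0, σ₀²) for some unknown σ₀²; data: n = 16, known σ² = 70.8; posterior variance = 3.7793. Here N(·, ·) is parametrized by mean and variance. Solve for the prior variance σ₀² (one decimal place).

σ₀² = 25.9

For the Normal–Normal model with known σ², precisions add: τ_n = τ₀ + n/σ².
So 1/σ₀² = 1/3.7793 − 16/70.8 = 0.264599 − 0.225989 = 0.038610.
Hence σ₀² = 1/0.038610 ≈ 25.9.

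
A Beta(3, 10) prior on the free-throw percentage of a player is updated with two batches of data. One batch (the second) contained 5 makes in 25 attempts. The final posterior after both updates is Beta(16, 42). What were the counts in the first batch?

Because Beta–binomial updating is additive in the counts, the combined data contributed (α_post−α_prior, β_post−β_prior) successes and failures.
Total across both batches: 16−3=13 makes, 42−10=32 misses.
Subtract the second batch: 13−5=8 makes and 32−20=12 misses.

8 makes and 12 misses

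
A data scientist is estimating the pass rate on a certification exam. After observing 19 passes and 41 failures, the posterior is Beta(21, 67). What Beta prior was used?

A Beta(α, β) prior with s successes and f failures in binomial data gives a Beta(α+s, β+f) posterior.
So α = 21 − 19 = 2 and β = 67 − 41 = 26.

Beta(2, 26)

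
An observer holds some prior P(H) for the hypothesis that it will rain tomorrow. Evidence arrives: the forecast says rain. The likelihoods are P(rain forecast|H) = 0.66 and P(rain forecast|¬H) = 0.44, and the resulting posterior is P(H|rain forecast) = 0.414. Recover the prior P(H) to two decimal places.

Bayes' rule in odds form gives O(H|E) = O(H)·[P(E|H)/P(E|¬H)], hence O(H) = O(H|E)/LR.
Posterior odds = 0.414/(1−0.414) = 0.7065. LR = 0.66/0.44 = 1.5000.
Prior odds = 0.7065/1.5000 = 0.4710, so P(H) = 0.4710/(1+0.4710) ≈ 0.32.

P(H) = 0.32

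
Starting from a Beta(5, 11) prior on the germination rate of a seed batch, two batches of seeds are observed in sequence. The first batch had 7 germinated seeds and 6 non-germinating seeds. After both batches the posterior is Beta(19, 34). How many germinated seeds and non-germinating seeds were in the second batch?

Sequential conjugate updates are equivalent to a single update on the pooled data, so total successes = posterior α − prior α and total failures = posterior β − prior β.
Total across both batches: 19−5=14 germinated seeds, 34−11=23 non-germinating seeds.
Subtract the first batch: 14−7=7 germinated seeds and 23−6=17 non-germinating seeds.

7 germinated seeds and 17 non-germinating seeds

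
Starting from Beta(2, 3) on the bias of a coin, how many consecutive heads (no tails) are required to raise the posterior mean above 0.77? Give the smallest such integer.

k = 9

After k heads and 0 tails the posterior is Beta(2+k, 3), with mean (2+k)/(2+3+k).
Set (2+k)/(5+k) > 0.77 and solve: k > (0.77·5 − 2)/(1 − 0.77) = 8.043.
The smallest integer exceeding 8.043 is 9.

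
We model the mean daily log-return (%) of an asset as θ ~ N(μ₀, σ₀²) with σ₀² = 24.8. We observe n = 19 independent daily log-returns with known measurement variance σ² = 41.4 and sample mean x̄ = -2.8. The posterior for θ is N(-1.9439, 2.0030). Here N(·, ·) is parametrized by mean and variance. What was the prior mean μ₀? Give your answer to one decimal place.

μ₀ = 7.8

With known observation variance, the Normal–Normal posterior has precision τ_n = τ₀ + n/σ² and mean μ_n = (τ₀μ₀ + (n/σ²)x̄)/τ_n.
Here τ₀ = 1/24.8 = 0.040323 and τ_data = 19/41.4 = 0.458937, so τ_n = 0.499260.
Rearranging for μ₀: μ₀ = (μ_n·τ_n − τ_data·x̄)/τ₀ = (-1.9439·0.499260 − 0.458937·-2.8) / 0.040323 = 0.314512/0.040323 ≈ 7.8.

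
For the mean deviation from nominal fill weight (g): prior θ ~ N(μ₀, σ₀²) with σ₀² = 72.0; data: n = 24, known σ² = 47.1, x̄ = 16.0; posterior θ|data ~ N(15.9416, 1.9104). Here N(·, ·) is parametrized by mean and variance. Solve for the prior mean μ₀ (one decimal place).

With known observation variance, the Normal–Normal posterior has precision τ_n = τ₀ + n/σ² and mean μ_n = (τ₀μ₀ + (n/σ²)x̄)/τ_n.
Here τ₀ = 1/72.0 = 0.013889 and τ_data = 24/47.1 = 0.509554, so τ_n = 0.523443.
Rearranging for μ₀: μ₀ = (μ_n·τ_n − τ_data·x̄)/τ₀ = (15.9416·0.523443 − 0.509554·16.0) / 0.013889 = 0.191655/0.013889 ≈ 13.8.

μ₀ = 13.8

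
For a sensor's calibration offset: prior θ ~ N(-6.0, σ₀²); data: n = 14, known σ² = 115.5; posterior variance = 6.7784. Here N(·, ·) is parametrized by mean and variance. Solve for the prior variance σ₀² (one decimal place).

For the Normal–Normal model with known σ², precisions add: τ_n = τ₀ + n/σ².
So 1/σ₀² = 1/6.7784 − 14/115.5 = 0.147527 − 0.121212 = 0.026315.
Hence σ₀² = 1/0.026315 ≈ 38.0.

σ₀² = 38.0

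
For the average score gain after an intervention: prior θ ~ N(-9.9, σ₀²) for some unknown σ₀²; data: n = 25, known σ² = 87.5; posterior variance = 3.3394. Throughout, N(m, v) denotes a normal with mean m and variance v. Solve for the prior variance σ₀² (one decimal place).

For the Normal–Normal model with known σ², precisions add: τ_n = τ₀ + n/σ².
So 1/σ₀² = 1/3.3394 − 25/87.5 = 0.299455 − 0.285714 = 0.013741.
Hence σ₀² = 1/0.013741 ≈ 72.8.

σ₀² = 72.8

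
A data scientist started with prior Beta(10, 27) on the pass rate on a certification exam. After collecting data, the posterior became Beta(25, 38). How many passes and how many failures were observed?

Beta is conjugate to the binomial likelihood: posterior = Beta(α+s, β+f).
So s = 25 − 10 = 15 and f = 38 − 27 = 11.

15 passes and 11 failures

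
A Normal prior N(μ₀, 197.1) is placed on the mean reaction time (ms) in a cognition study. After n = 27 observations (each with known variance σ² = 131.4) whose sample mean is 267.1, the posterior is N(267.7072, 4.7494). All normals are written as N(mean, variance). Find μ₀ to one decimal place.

μ₀ = 292.3

The posterior mean is a precision-weighted average: μ_n = (τ₀μ₀ + τ_data·x̄)/(τ₀+τ_data), with τ₀=1/σ₀² and τ_data=n/σ².
Here τ₀ = 1/197.1 = 0.005074 and τ_data = 27/131.4 = 0.205479, so τ_n = 0.210553.
Rearranging for μ₀: μ₀ = (μ_n·τ_n − τ_data·x̄)/τ₀ = (267.7072·0.210553 − 0.205479·267.1) / 0.005074 = 1.483113/0.005074 ≈ 292.3.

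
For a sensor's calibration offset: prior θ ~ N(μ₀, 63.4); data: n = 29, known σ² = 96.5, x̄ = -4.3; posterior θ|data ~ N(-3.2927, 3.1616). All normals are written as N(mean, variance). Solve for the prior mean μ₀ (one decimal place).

μ₀ = 15.9

The posterior mean is a precision-weighted average: μ_n = (τ₀μ₀ + τ_data·x̄)/(τ₀+τ_data), with τ₀=1/σ₀² and τ_data=n/σ².
Here τ₀ = 1/63.4 = 0.015773 and τ_data = 29/96.5 = 0.300518, so τ_n = 0.316291.
Rearranging for μ₀: μ₀ = (μ_n·τ_n − τ_data·x̄)/τ₀ = (-3.2927·0.316291 − 0.300518·-4.3) / 0.015773 = 0.250776/0.015773 ≈ 15.9.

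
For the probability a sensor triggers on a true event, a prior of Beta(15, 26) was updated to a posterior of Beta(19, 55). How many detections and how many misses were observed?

Beta is conjugate to the binomial likelihood: posterior = Beta(α+s, β+f).
So s = 19 − 15 = 4 and f = 55 − 26 = 29.

4 detections and 29 misses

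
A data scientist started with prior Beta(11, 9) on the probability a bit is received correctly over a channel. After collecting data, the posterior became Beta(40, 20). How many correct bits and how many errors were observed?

29 correct bits and 11 errors

Beta is conjugate to the binomial likelihood: posterior = Beta(a+s, b+f).
Match parameters: s=40−11=29, f=20−9=11.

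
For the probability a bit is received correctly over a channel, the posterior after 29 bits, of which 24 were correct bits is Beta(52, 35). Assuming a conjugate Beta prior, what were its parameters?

Beta(28, 30)

Under Beta–binomial conjugacy the posterior parameters are (a+s, b+f).
So a = 52 − 24 = 28 and b = 35 − 5 = 30.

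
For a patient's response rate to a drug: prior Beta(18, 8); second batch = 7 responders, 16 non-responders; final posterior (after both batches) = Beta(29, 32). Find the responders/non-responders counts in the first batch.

4 responders and 8 non-responders

Sequential conjugate updates are equivalent to a single update on the pooled data, so total successes = posterior α − prior α and total failures = posterior β − prior β.
Total across both batches: 29−18=11 responders, 32−8=24 non-responders.
Subtract the second batch: 11−7=4 responders and 24−16=8 non-responders.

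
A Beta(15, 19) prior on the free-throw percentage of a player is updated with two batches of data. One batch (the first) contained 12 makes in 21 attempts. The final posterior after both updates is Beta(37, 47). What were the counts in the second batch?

10 makes and 19 misses

Sequential conjugate updates are equivalent to a single update on the pooled data, so total successes = posterior α − prior α and total failures = posterior β − prior β.
Total across both batches: 37−15=22 makes, 47−19=28 misses.
Subtract the first batch: 22−12=10 makes and 28−9=19 misses.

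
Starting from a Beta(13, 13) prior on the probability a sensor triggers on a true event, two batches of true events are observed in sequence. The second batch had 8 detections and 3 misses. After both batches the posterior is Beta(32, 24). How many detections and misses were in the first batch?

11 detections and 8 misses

Sequential conjugate updates are equivalent to a single update on the pooled data, so total successes = posterior α − prior α and total failures = posterior β − prior β.
Total across both batches: 32−13=19 detections, 24−13=11 misses.
Subtract the second batch: 19−8=11 detections and 11−3=8 misses.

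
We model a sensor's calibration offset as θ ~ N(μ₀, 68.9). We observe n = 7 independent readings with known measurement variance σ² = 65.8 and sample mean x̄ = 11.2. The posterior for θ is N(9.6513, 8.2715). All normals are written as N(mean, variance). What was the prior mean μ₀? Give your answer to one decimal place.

μ₀ = -1.7

The posterior mean is a precision-weighted average: μ_n = (τ₀μ₀ + τ_data·x̄)/(τ₀+τ_data), with τ₀=1/σ₀² and τ_data=n/σ².
Here τ₀ = 1/68.9 = 0.014514 and τ_data = 7/65.8 = 0.106383, so τ_n = 0.120897.
Rearranging for μ₀: μ₀ = (μ_n·τ_n − τ_data·x̄)/τ₀ = (9.6513·0.120897 − 0.106383·11.2) / 0.014514 = -0.024676/0.014514 ≈ -1.7.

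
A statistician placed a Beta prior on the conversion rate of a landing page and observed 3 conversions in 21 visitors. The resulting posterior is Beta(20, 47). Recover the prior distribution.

Beta(17, 29)

Beta is conjugate to the binomial likelihood: posterior = Beta(α+s, β+f).
So α = 20 − 3 = 17 and β = 47 − 18 = 29.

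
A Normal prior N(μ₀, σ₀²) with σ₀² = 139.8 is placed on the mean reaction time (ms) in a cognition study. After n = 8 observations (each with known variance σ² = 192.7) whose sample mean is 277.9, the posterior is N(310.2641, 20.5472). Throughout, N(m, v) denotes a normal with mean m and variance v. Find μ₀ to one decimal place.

With known observation variance, the Normal–Normal posterior has precision τ_n = τ₀ + n/σ² and mean μ_n = (τ₀μ₀ + (n/σ²)x̄)/τ_n.
Here τ₀ = 1/139.8 = 0.007153 and τ_data = 8/192.7 = 0.041515, so τ_n = 0.048668.
Rearranging for μ₀: μ₀ = (μ_n·τ_n − τ_data·x̄)/τ₀ = (310.2641·0.048668 − 0.041515·277.9) / 0.007153 = 3.562915/0.007153 ≈ 498.1.

μ₀ = 498.1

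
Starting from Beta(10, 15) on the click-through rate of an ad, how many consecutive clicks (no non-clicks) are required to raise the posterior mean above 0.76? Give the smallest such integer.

After k clicks and 0 non-clicks the posterior is Beta(10+k, 15), with mean (10+k)/(10+15+k).
Set (10+k)/(25+k) > 0.76 and solve: k > (0.76·25 − 10)/(1 − 0.76) = 37.500.
The smallest integer exceeding 37.500 is 38, and checking k=38: (48)/(63) = 0.7619 > 0.76.

k = 38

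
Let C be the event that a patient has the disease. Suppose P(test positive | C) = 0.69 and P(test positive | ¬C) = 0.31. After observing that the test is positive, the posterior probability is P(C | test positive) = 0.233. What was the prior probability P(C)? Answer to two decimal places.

P(C) = 0.12

Bayes' rule in odds form gives O(C|E) = O(C)·[P(E|C)/P(E|¬C)], hence O(C) = O(C|E)/LR.
Posterior odds = 0.233/(1−0.233) = 0.3038. LR = 0.69/0.31 = 2.2258.
Prior odds = 0.3038/2.2258 = 0.1365, so P(C) = 0.1365/(1+0.1365) ≈ 0.12.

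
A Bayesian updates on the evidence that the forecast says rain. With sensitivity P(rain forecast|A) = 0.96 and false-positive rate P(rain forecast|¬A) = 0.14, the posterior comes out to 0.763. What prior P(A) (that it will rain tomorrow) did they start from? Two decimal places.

Bayes' rule in odds form gives O(A|E) = O(A)·[P(E|A)/P(E|¬A)], hence O(A) = O(A|E)/LR.
Posterior odds = 0.763/(1−0.763) = 3.2194. LR = 0.96/0.14 = 6.8571.
Prior odds = 3.2194/6.8571 = 0.4695, so P(A) = 0.4695/(1+0.4695) ≈ 0.32.

P(A) = 0.32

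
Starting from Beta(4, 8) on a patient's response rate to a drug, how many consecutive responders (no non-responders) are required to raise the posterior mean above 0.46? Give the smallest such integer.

k = 3

After k responders and 0 non-responders the posterior is Beta(4+k, 8), with mean (4+k)/(4+8+k).
Set (4+k)/(12+k) > 0.46 and solve: k > (0.46·12 − 4)/(1 − 0.46) = 2.815.
The smallest integer exceeding 2.815 is 3, and checking k=3: (7)/(15) = 0.4667 > 0.46.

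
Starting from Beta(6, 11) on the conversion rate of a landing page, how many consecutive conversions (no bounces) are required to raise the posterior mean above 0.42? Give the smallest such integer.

k = 2

After k conversions and 0 bounces the posterior is Beta(6+k, 11), with mean (6+k)/(6+11+k).
Set (6+k)/(17+k) > 0.42 and solve: k > (0.42·17 − 6)/(1 − 0.42) = 1.966.
The smallest integer exceeding 1.966 is 2, and checking k=2: (8)/(19) = 0.4211 > 0.42.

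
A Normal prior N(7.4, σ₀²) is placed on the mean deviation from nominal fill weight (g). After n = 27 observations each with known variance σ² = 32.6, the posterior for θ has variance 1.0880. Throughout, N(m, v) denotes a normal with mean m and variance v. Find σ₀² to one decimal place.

For the Normal–Normal model with known σ², precisions add: τ_n = τ₀ + n/σ².
So 1/σ₀² = 1/1.0880 − 27/32.6 = 0.919118 − 0.828221 = 0.090897.
Hence σ₀² = 1/0.090897 ≈ 11.0.

σ₀² = 11.0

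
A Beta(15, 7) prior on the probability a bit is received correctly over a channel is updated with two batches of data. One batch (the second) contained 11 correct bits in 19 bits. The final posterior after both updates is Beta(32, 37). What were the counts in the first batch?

Sequential conjugate updates are equivalent to a single update on the pooled data, so total successes = posterior α − prior α and total failures = posterior β − prior β.
Total across both batches: 32−15=17 correct bits, 37−7=30 errors.
Subtract the second batch: 17−11=6 correct bits and 30−8=22 errors.

6 correct bits and 22 errors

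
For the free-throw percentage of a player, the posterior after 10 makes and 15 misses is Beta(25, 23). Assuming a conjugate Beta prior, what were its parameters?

Beta(15, 8)

A Beta(a, b) prior with s successes and f failures in binomial data gives a Beta(a+s, b+f) posterior.
Subtract the data counts: 25−10=15, 23−15=8.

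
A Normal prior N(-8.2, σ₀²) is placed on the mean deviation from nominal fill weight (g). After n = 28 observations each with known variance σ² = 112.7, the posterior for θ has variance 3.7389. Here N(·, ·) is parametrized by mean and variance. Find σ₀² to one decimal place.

For the Normal–Normal model with known σ², precisions add: τ_n = τ₀ + n/σ².
So 1/σ₀² = 1/3.7389 − 28/112.7 = 0.267458 − 0.248447 = 0.019011.
Hence σ₀² = 1/0.019011 ≈ 52.6.

σ₀² = 52.6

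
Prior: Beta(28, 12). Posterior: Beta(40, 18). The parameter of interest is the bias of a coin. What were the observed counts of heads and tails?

12 heads and 6 tails

Beta is conjugate to the binomial likelihood: posterior = Beta(α+s, β+f).
Match parameters: s=40−28=12, f=18−12=6.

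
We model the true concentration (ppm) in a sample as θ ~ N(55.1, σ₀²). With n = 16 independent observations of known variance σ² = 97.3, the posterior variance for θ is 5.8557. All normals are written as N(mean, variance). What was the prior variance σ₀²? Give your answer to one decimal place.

Posterior precision equals prior precision plus data precision: 1/σ_n² = 1/σ₀² + n/σ².
So 1/σ₀² = 1/5.8557 − 16/97.3 = 0.170774 − 0.164440 = 0.006334.
Hence σ₀² = 1/0.006334 ≈ 157.9.

σ₀² = 157.9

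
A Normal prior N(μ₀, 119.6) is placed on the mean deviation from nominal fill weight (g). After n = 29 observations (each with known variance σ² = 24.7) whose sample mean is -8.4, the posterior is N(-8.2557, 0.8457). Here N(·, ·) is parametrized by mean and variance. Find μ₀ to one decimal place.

μ₀ = 12.0

The posterior mean is a precision-weighted average: μ_n = (τ₀μ₀ + τ_data·x̄)/(τ₀+τ_data), with τ₀=1/σ₀² and τ_data=n/σ².
Here τ₀ = 1/119.6 = 0.008361 and τ_data = 29/24.7 = 1.174089, so τ_n = 1.182450.
Rearranging for μ₀: μ₀ = (μ_n·τ_n − τ_data·x̄)/τ₀ = (-8.2557·1.182450 − 1.174089·-8.4) / 0.008361 = 0.100395/0.008361 ≈ 12.0.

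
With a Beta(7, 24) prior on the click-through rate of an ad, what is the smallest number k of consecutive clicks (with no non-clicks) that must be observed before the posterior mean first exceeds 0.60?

k = 30

After k clicks and 0 non-clicks the posterior is Beta(7+k, 24), with mean (7+k)/(7+24+k).
Set (7+k)/(31+k) > 0.60 and solve: k > (0.60·31 − 7)/(1 − 0.60) = 29.000.
The smallest integer exceeding 29.000 is 30.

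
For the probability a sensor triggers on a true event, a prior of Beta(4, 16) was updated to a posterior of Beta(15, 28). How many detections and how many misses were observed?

Under Beta–binomial conjugacy the posterior parameters are (α+s, β+f).
Match parameters: s=15−4=11, f=28−16=12.

11 detections and 12 misses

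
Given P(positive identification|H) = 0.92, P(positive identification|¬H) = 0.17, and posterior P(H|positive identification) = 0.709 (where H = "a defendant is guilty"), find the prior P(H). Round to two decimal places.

P(H) = 0.31

In odds form, posterior odds = prior odds × likelihood ratio, so prior odds = posterior odds ÷ LR.
Posterior odds = 0.709/(1−0.709) = 2.4364. LR = 0.92/0.17 = 5.4118.
Prior odds = 2.4364/5.4118 = 0.4502, so P(H) = 0.4502/(1+0.4502) ≈ 0.31.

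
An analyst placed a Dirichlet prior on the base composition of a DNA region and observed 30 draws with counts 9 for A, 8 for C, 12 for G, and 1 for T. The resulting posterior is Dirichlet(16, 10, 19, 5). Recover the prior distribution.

Dirichlet(7, 2, 7, 4)

For a Dirichlet(α) prior with multinomial counts c, the posterior is Dirichlet(α + c) componentwise.
Subtract each count from the matching posterior parameter: 16−9=7, 10−8=2, 19−12=7, 5−1=4.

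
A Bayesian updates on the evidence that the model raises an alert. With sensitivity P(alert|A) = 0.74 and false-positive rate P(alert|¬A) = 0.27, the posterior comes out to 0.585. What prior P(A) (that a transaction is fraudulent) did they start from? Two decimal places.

P(A) = 0.34

Bayes' rule in odds form gives O(A|E) = O(A)·[P(E|A)/P(E|¬A)], hence O(A) = O(A|E)/LR.
Posterior odds = 0.585/(1−0.585) = 1.4096. LR = 0.74/0.27 = 2.7407.
Prior odds = 1.4096/2.7407 = 0.5143, so P(A) = 0.5143/(1+0.5143) ≈ 0.34.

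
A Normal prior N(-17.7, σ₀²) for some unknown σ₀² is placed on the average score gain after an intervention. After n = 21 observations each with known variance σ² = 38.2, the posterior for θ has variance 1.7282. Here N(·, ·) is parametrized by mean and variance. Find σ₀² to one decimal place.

σ₀² = 34.6

Posterior precision equals prior precision plus data precision: 1/σ_n² = 1/σ₀² + n/σ².
So 1/σ₀² = 1/1.7282 − 21/38.2 = 0.578637 − 0.549738 = 0.028899.
Hence σ₀² = 1/0.028899 ≈ 34.6.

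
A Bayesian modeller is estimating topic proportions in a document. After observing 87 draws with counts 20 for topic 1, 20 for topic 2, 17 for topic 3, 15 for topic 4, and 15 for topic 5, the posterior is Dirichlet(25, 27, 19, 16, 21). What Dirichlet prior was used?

For a Dirichlet(α) prior with multinomial counts c, the posterior is Dirichlet(α + c) componentwise.
Subtract each count from the matching posterior parameter: 25−20=5, 27−20=7, 19−17=2, 16−15=1, 21−15=6.

Dirichlet(5, 7, 2, 1, 6)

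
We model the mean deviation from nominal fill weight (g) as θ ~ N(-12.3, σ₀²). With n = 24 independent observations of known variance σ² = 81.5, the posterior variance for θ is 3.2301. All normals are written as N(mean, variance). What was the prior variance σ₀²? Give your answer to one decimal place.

For the Normal–Normal model with known σ², precisions add: τ_n = τ₀ + n/σ².
So 1/σ₀² = 1/3.2301 − 24/81.5 = 0.309588 − 0.294479 = 0.015109.
Hence σ₀² = 1/0.015109 ≈ 66.2.

σ₀² = 66.2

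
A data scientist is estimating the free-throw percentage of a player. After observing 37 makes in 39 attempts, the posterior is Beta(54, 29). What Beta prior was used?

Under Beta–binomial conjugacy the posterior parameters are (a+s, b+f).
So a = 54 − 37 = 17 and b = 29 − 2 = 27.

Beta(17, 27)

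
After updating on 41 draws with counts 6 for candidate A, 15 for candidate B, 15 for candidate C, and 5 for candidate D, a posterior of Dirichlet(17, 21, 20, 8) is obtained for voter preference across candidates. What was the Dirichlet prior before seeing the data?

Dirichlet(11, 6, 5, 3)

For a Dirichlet(α) prior with multinomial counts c, the posterior is Dirichlet(α + c) componentwise.
Subtract each count from the matching posterior parameter: 17−6=11, 21−15=6, 20−15=5, 8−5=3.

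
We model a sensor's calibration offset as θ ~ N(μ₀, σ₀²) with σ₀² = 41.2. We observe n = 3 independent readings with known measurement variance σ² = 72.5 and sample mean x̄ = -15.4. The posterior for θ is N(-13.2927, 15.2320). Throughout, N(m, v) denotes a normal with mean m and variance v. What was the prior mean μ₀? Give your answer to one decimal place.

μ₀ = -9.7

The posterior mean is a precision-weighted average: μ_n = (τ₀μ₀ + τ_data·x̄)/(τ₀+τ_data), with τ₀=1/σ₀² and τ_data=n/σ².
Here τ₀ = 1/41.2 = 0.024272 and τ_data = 3/72.5 = 0.041379, so τ_n = 0.065651.
Rearranging for μ₀: μ₀ = (μ_n·τ_n − τ_data·x̄)/τ₀ = (-13.2927·0.065651 − 0.041379·-15.4) / 0.024272 = -0.235442/0.024272 ≈ -9.7.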